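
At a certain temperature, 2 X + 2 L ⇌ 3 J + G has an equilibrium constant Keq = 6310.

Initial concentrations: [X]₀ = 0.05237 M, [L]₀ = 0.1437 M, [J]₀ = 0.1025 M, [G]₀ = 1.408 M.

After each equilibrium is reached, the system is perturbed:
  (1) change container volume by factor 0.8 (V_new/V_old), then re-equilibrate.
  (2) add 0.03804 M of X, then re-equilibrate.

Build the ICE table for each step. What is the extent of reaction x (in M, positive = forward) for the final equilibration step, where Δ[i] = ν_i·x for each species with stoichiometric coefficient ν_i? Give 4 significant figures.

Q₀ = 26.77 vs Keq = 6310 ⇒ Q<K, forward
Step 1:
                    X           L           J           G
  I           0.05237      0.1437      0.1025       1.408
  C          -0.04233    -0.04233     0.06349     0.02116
  E           0.01004      0.1014       0.166       1.429
  solve Keq expr → x = 0.02116; check Q = 6310
Then change container volume by factor 0.8 (V_new/V_old).
Step 2:
                    X           L           J           G
  I           0.01255      0.1267      0.2075       1.786
  C                 0           0           0           0
  E           0.01255      0.1267      0.2075       1.786
  solve Keq expr → x = 0; check Q = 6310
Then add 0.03804 M of X.
Step 3:
                    X           L           J           G
  I           0.05059      0.1267      0.2075       1.786
  C          -0.02889    -0.02889     0.04334     0.01445
  E            0.0217     0.09782      0.2508       1.801
  solve Keq expr → x = 0.01445; check Q = 6310

x = 0.01445 M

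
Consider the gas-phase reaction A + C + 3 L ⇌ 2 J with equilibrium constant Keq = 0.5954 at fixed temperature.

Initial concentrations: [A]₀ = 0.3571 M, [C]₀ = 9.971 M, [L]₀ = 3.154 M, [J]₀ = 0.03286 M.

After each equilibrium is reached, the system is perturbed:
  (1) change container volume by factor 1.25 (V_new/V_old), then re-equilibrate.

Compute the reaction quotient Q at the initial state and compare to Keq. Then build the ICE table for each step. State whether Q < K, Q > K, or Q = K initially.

Q₀ = 9.6654e-06 vs Keq = 0.5954 ⇒ Q<K, forward
Step 1:
                  A         C         L         J
  I          0.3571     9.971     3.154   0.03286
  C         -0.3473   -0.3473    -1.042    0.6946
  E        0.009802     9.624     2.112    0.7275
  solve Keq expr → x = 0.3473; check Q = 0.5954
Then change container volume by factor 1.25 (V_new/V_old).
Step 2:
                  A         C         L         J
  I        0.007842     7.699      1.69     0.582
  C        0.006322  0.006322   0.01896  -0.01264
  E         0.01416     7.705     1.709    0.5693
  solve Keq expr → x = -0.006322; check Q = 0.5954

Q₀ = 9.6654e-06; Q < K (proceeds forward)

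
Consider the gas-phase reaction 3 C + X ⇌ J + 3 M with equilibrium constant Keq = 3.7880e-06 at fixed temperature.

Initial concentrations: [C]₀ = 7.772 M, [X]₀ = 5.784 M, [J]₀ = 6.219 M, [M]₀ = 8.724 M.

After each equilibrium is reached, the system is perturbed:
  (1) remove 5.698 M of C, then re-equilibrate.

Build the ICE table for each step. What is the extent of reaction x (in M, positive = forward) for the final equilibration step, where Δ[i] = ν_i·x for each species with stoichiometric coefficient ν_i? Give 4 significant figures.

x = -0.03898 M

Q₀ = 1.521 vs Keq = 3.7880e-06 ⇒ Q>K, reverse
Step 1:
                  C         X         J         M
  I           7.772     5.784     6.219     8.724
  C           8.382     2.794    -2.794    -8.382
  E           16.15     8.578     3.425     0.342
  solve Keq expr → x = -2.794; check Q = 3.7880e-06
Then remove 5.698 M of C.
Step 2:
                  C         X         J         M
  I           10.46     8.578     3.425     0.342
  C           0.117   0.03898  -0.03898    -0.117
  E           10.57     8.617     3.386     0.225
  solve Keq expr → x = -0.03898; check Q = 3.7880e-06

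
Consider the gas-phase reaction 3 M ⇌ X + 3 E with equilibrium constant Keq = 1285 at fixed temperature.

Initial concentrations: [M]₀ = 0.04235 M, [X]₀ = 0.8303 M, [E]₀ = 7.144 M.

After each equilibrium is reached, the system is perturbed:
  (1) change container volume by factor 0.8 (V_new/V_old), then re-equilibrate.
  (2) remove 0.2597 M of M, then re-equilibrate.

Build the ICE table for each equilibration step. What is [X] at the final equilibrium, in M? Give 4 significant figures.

[X]_eq = 0.7451 M

Q₀ = 3.9856e+06 vs Keq = 1285 ⇒ Q>K, reverse
Step 1:
                   M          X          E
  Initial    0.04235     0.8303      7.144
  Change      0.4921     -0.164    -0.4921
  Equil       0.5344     0.6663      6.652
  solve Keq expr → x = -0.164; check Q = 1285
Then change container volume by factor 0.8 (V_new/V_old).
Step 2:
                   M          X          E
  Initial      0.668     0.8329      8.315
  Change     0.04362   -0.01454   -0.04362
  Equil       0.7116     0.8183      8.271
  solve Keq expr → x = -0.01454; check Q = 1285
Then remove 0.2597 M of M.
Step 3:
                   M          X          E
  Initial     0.4519     0.8183      8.271
  Change      0.2195   -0.07317    -0.2195
  Equil       0.6714     0.7451      8.052
  solve Keq expr → x = -0.07317; check Q = 1285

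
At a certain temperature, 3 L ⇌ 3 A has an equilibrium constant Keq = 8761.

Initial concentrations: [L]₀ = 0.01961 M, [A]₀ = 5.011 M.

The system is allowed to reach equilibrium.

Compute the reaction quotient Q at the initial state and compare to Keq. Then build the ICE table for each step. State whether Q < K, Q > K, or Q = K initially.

Q₀ = 1.6686e+07; Q > K (proceeds reverse)

Q₀ = 1.6686e+07 vs Keq = 8761 ⇒ Q>K, reverse
Step 1:
                  L         A
  init      0.01961     5.011
  Δ          0.2131   -0.2131
  eq         0.2327     4.798
  solve Keq expr → x = -0.07104; check Q = 8761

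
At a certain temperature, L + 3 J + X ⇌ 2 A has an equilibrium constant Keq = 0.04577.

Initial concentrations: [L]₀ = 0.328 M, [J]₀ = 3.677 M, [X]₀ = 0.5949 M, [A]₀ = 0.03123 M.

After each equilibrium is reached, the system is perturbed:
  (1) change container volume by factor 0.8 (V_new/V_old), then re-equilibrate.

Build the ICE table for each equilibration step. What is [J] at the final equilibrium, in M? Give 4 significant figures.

[J]_eq = 3.904 M

Q₀ = 1.0054e-04 vs Keq = 0.04577 ⇒ Q<K, forward
Step 1:
                    L           J           X           A
  Initial       0.328       3.677      0.5949     0.03123
  Change      -0.1546     -0.4638     -0.1546      0.3092
  Equil        0.1734       3.213      0.4403      0.3405
  solve Keq expr → x = 0.1546; check Q = 0.04577
Then change container volume by factor 0.8 (V_new/V_old).
Step 2:
                    L           J           X           A
  Initial      0.2167       4.016      0.5504      0.4256
  Change     -0.03744     -0.1123    -0.03744     0.07489
  Equil        0.1793       3.904      0.5129      0.5005
  solve Keq expr → x = 0.03744; check Q = 0.04577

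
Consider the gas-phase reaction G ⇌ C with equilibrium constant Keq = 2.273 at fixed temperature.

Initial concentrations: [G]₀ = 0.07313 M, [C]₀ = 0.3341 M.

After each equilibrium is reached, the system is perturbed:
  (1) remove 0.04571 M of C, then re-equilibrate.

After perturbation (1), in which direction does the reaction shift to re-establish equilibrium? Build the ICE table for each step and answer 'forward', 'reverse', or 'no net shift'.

Q₀ = 4.569 vs Keq = 2.273 ⇒ Q>K, reverse
Step 1:
                  G         C
  I         0.07313    0.3341
  C         0.05129  -0.05129
  E          0.1244    0.2828
  solve Keq expr → x = -0.05129; check Q = 2.273
Then remove 0.04571 M of C.
Step 2:
                  G         C
  I          0.1244    0.2371
  C        -0.01397   0.01397
  E          0.1105    0.2511
  solve Keq expr → x = 0.01397; check Q = 2.273

Direction: forward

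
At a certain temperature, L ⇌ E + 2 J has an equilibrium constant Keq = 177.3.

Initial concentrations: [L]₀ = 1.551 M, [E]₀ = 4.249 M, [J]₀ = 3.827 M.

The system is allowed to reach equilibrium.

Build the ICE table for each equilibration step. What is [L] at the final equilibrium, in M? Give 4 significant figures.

[L]_eq = 0.8005 M

Q₀ = 40.12 vs Keq = 177.3 ⇒ Q<K, forward
Step 1:
                  L         E         J
  init        1.551     4.249     3.827
  Δ         -0.7505    0.7505     1.501
  eq         0.8005         5     5.328
  solve Keq expr → x = 0.7505; check Q = 177.3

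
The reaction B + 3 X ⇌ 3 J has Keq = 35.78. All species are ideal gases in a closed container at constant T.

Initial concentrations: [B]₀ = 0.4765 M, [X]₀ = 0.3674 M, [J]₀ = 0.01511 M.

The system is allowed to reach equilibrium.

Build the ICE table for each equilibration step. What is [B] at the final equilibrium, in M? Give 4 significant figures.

Q₀ = 1.4599e-04 vs Keq = 35.78 ⇒ Q<K, forward
Step 1:
                  B         X         J
  init       0.4765    0.3674   0.01511
  Δ        -0.08508   -0.2552    0.2552
  eq         0.3914    0.1122    0.2704
  solve Keq expr → x = 0.08508; check Q = 35.78

[B]_eq = 0.3914 M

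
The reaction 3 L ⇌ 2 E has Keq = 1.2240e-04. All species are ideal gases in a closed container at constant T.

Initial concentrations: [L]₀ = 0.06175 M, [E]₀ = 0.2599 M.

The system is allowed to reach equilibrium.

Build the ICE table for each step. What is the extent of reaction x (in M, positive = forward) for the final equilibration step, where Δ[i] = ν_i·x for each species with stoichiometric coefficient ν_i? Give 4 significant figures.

x = -0.1283 M

Q₀ = 286.9 vs Keq = 1.2240e-04 ⇒ Q>K, reverse
Step 1:
                  L         E
  init      0.06175    0.2599
  Δ          0.3849   -0.2566
  eq         0.4466  0.003302
  solve Keq expr → x = -0.1283; check Q = 1.2240e-04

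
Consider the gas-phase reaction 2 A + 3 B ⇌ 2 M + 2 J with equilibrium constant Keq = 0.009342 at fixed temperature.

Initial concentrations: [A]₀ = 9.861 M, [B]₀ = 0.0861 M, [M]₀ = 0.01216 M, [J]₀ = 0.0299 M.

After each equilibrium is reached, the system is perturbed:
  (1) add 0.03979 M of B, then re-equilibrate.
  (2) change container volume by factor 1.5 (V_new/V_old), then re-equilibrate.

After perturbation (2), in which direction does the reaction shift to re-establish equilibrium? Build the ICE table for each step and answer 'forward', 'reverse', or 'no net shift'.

Q₀ = 2.1299e-06 vs Keq = 0.009342 ⇒ Q<K, forward
Step 1:
                    A           B           M           J
  Initial       9.861      0.0861     0.01216      0.0299
  Change     -0.04077    -0.06115     0.04077     0.04077
  Equil          9.82     0.02495     0.05293     0.07067
  solve Keq expr → x = 0.02038; check Q = 0.009342
Then add 0.03979 M of B.
Step 2:
                    A           B           M           J
  Initial        9.82     0.06474     0.05293     0.07067
  Change     -0.01915    -0.02873     0.01915     0.01915
  Equil         9.801     0.03601     0.07208     0.08982
  solve Keq expr → x = 0.009575; check Q = 0.009342
Then change container volume by factor 1.5 (V_new/V_old).
Step 3:
                    A           B           M           J
  Initial       6.534     0.02401     0.04805     0.05988
  Change     0.001589    0.002383   -0.001589   -0.001589
  Equil         6.536     0.02639     0.04646     0.05829
  solve Keq expr → x = -7.9444e-04; check Q = 0.009342

Direction: reverse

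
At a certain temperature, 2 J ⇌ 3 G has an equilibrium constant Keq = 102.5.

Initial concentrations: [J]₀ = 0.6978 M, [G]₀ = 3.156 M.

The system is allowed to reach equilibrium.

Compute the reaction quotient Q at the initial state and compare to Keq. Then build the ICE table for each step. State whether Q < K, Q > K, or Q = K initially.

Q₀ = 64.56 vs Keq = 102.5 ⇒ Q<K, forward
Step 1:
                    J           G
  I            0.6978       3.156
  C           -0.1029      0.1543
  E            0.5949        3.31
  solve Keq expr → x = 0.05145; check Q = 102.5

Q₀ = 64.56; Q < K (proceeds forward)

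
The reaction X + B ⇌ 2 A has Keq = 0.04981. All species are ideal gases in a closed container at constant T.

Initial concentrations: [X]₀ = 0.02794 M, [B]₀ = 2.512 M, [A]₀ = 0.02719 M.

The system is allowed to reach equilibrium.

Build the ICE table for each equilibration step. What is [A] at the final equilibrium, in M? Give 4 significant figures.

Q₀ = 0.01053 vs Keq = 0.04981 ⇒ Q<K, forward
Step 1:
                  X         B         A
  I         0.02794     2.512   0.02719
  C        -0.01003  -0.01003   0.02006
  E         0.01791     2.502   0.04725
  solve Keq expr → x = 0.01003; check Q = 0.04981

[A]_eq = 0.04725 M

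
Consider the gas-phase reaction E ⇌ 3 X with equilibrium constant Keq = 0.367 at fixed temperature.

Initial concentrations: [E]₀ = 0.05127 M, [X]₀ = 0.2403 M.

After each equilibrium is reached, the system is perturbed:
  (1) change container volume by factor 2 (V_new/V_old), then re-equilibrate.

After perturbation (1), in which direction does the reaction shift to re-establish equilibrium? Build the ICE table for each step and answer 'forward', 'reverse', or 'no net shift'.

Direction: forward

Q₀ = 0.2706 vs Keq = 0.367 ⇒ Q<K, forward
Step 1:
                   E          X
  I          0.05127     0.2403
  C        -0.005357    0.01607
  E          0.04591     0.2564
  solve Keq expr → x = 0.005357; check Q = 0.367
Then change container volume by factor 2 (V_new/V_old).
Step 2:
                   E          X
  I          0.02296     0.1282
  C         -0.01133      0.034
  E          0.01162     0.1622
  solve Keq expr → x = 0.01133; check Q = 0.367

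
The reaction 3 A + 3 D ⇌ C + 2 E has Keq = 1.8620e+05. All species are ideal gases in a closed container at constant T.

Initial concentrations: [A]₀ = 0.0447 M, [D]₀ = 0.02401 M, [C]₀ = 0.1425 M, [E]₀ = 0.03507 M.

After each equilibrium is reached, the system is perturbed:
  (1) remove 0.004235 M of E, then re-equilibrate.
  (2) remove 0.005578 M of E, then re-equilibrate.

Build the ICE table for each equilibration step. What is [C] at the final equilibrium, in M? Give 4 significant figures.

[C]_eq = 0.1437 M

Q₀ = 1.4177e+05 vs Keq = 1.8620e+05 ⇒ Q<K, forward
Step 1:
                    A           D           C           E
  Initial      0.0447     0.02401      0.1425     0.03507
  Change    -0.001155   -0.001155  3.8505e-04  7.7010e-04
  Equil       0.04354     0.02285      0.1429     0.03584
  solve Keq expr → x = 3.8505e-04; check Q = 1.8620e+05
Then remove 0.004235 M of E.
Step 2:
                    A           D           C           E
  Initial     0.04354     0.02285      0.1429     0.03161
  Change    -0.001014   -0.001014  3.3797e-04  6.7594e-04
  Equil       0.04253     0.02184      0.1432     0.03228
  solve Keq expr → x = 3.3797e-04; check Q = 1.8620e+05
Then remove 0.005578 M of E.
Step 3:
                    A           D           C           E
  Initial     0.04253     0.02184      0.1432      0.0267
  Change    -0.001431   -0.001431  4.7688e-04  9.5377e-04
  Equil        0.0411     0.02041      0.1437     0.02766
  solve Keq expr → x = 4.7688e-04; check Q = 1.8620e+05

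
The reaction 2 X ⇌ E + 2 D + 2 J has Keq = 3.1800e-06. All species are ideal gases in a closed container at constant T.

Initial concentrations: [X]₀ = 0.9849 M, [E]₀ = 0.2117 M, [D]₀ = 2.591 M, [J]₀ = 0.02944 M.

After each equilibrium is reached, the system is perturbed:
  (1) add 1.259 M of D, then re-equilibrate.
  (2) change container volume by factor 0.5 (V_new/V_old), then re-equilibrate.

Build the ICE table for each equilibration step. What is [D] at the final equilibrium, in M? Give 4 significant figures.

[D]_eq = 7.642 M

Q₀ = 0.00127 vs Keq = 3.1800e-06 ⇒ Q>K, reverse
Step 1:
                    X           E           D           J
  I            0.9849      0.2117       2.591     0.02944
  C           0.02786    -0.01393    -0.02786    -0.02786
  E             1.013      0.1978       2.563    0.001584
  solve Keq expr → x = -0.01393; check Q = 3.1800e-06
Then add 1.259 M of D.
Step 2:
                    X           E           D           J
  I             1.013      0.1978       3.822    0.001584
  C        5.2050e-04 -2.6025e-04 -5.2050e-04 -5.2050e-04
  E             1.013      0.1975       3.822    0.001064
  solve Keq expr → x = -2.6025e-04; check Q = 3.1800e-06
Then change container volume by factor 0.5 (V_new/V_old).
Step 3:
                    X           E           D           J
  I             2.027       0.395       7.643    0.002128
  C          0.001374 -6.8710e-04   -0.001374   -0.001374
  E             2.028      0.3943       7.642  7.5359e-04
  solve Keq expr → x = -6.8710e-04; check Q = 3.1800e-06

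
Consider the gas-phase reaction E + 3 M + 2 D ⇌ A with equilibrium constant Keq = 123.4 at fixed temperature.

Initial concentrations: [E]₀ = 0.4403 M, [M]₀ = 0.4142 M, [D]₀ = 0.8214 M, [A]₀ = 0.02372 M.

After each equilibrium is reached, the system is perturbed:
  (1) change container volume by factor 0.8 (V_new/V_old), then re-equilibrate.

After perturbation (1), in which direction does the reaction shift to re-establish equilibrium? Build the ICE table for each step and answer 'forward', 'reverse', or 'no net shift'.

Q₀ = 1.124 vs Keq = 123.4 ⇒ Q<K, forward
Step 1:
                    E           M           D           A
  I            0.4403      0.4142      0.8214     0.02372
  C          -0.07987     -0.2396     -0.1597     0.07987
  E            0.3604      0.1746      0.6617      0.1036
  solve Keq expr → x = 0.07987; check Q = 123.4
Then change container volume by factor 0.8 (V_new/V_old).
Step 2:
                    E           M           D           A
  I            0.4505      0.2182      0.8271      0.1295
  C          -0.01804    -0.05413    -0.03608     0.01804
  E            0.4325      0.1641       0.791      0.1475
  solve Keq expr → x = 0.01804; check Q = 123.4

Direction: forward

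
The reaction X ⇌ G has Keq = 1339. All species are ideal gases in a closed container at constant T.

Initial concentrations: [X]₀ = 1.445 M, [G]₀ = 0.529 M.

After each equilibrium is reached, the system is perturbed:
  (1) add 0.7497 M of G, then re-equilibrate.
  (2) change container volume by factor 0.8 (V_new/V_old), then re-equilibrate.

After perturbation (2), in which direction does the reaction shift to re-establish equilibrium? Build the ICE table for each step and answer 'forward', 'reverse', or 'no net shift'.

Q₀ = 0.3661 vs Keq = 1339 ⇒ Q<K, forward
Step 1:
                  X         G
  init        1.445     0.529
  Δ          -1.444     1.444
  eq       0.001473     1.973
  solve Keq expr → x = 1.444; check Q = 1339
Then add 0.7497 M of G.
Step 2:
                  X         G
  init     0.001473     2.722
  Δ       5.5948e-04 -5.5948e-04
  eq       0.002033     2.722
  solve Keq expr → x = -5.5948e-04; check Q = 1339
Then change container volume by factor 0.8 (V_new/V_old).
Step 3:
                  X         G
  init     0.002541     3.402
  Δ               0         0
  eq       0.002541     3.402
  solve Keq expr → x = 0; check Q = 1339

Direction: no net shift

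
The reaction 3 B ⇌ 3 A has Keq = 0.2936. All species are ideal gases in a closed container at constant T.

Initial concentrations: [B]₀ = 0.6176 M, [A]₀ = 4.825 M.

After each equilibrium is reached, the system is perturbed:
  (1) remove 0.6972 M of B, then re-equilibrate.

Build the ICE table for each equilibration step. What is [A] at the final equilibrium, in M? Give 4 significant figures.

Q₀ = 476.8 vs Keq = 0.2936 ⇒ Q>K, reverse
Step 1:
                    B           A
  init         0.6176       4.825
  Δ             2.652      -2.652
  eq             3.27       2.173
  solve Keq expr → x = -0.884; check Q = 0.2936
Then remove 0.6972 M of B.
Step 2:
                    B           A
  init          2.572       2.173
  Δ            0.2784     -0.2784
  eq            2.851       1.895
  solve Keq expr → x = -0.09279; check Q = 0.2936

[A]_eq = 1.895 M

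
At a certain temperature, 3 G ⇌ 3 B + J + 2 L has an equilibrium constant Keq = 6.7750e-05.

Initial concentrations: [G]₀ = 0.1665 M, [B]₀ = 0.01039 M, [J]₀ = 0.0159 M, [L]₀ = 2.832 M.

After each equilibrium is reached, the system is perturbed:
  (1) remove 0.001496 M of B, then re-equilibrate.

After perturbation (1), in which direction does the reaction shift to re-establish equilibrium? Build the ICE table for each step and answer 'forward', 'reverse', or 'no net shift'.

Q₀ = 3.0988e-05 vs Keq = 6.7750e-05 ⇒ Q<K, forward
Step 1:
                  G         B         J         L
  I          0.1665   0.01039    0.0159     2.832
  C        -0.00264   0.00264 8.7993e-04   0.00176
  E          0.1639   0.01303   0.01678     2.834
  solve Keq expr → x = 8.7993e-04; check Q = 6.7750e-05
Then remove 0.001496 M of B.
Step 2:
                  G         B         J         L
  I          0.1639   0.01153   0.01678     2.834
  C       -0.001283  0.001283 4.2778e-04 8.5556e-04
  E          0.1626   0.01282   0.01721     2.835
  solve Keq expr → x = 4.2778e-04; check Q = 6.7750e-05

Direction: forward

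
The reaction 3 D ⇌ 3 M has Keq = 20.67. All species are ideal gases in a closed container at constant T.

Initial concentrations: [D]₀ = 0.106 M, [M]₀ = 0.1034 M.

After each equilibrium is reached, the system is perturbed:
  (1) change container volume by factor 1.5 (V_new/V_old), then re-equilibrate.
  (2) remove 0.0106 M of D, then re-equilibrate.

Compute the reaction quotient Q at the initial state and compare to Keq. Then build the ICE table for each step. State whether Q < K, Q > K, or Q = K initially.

Q₀ = 0.9282; Q < K (proceeds forward)

Q₀ = 0.9282 vs Keq = 20.67 ⇒ Q<K, forward
Step 1:
                   D          M
  init         0.106     0.1034
  Δ         -0.05008    0.05008
  eq         0.05592     0.1535
  solve Keq expr → x = 0.01669; check Q = 20.67
Then change container volume by factor 1.5 (V_new/V_old).
Step 2:
                   D          M
  init       0.03728     0.1023
  Δ                0          0
  eq         0.03728     0.1023
  solve Keq expr → x = 0; check Q = 20.67
Then remove 0.0106 M of D.
Step 3:
                   D          M
  init       0.02668     0.1023
  Δ         0.007769  -0.007769
  eq         0.03445    0.09455
  solve Keq expr → x = -0.00259; check Q = 20.67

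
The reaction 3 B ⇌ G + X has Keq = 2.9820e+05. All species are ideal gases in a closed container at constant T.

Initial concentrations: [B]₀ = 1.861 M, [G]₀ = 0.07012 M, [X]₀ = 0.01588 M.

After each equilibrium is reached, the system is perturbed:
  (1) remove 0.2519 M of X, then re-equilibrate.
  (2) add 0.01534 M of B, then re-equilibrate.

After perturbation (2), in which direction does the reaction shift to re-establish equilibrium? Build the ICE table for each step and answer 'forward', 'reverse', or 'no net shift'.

Q₀ = 1.7276e-04 vs Keq = 2.9820e+05 ⇒ Q<K, forward
Step 1:
                  B         G         X
  Initial     1.861   0.07012   0.01588
  Change      -1.85    0.6166    0.6166
  Equil     0.01133    0.6867    0.6324
  solve Keq expr → x = 0.6166; check Q = 2.9820e+05
Then remove 0.2519 M of X.
Step 2:
                  B         G         X
  Initial   0.01133    0.6867    0.3805
  Change  -0.001758 5.8601e-04 5.8601e-04
  Equil    0.009577    0.6873    0.3811
  solve Keq expr → x = 5.8601e-04; check Q = 2.9820e+05
Then add 0.01534 M of B.
Step 3:
                  B         G         X
  Initial   0.02492    0.6873    0.3811
  Change   -0.01527  0.005091  0.005091
  Equil    0.009643    0.6924    0.3862
  solve Keq expr → x = 0.005091; check Q = 2.9820e+05

Direction: forward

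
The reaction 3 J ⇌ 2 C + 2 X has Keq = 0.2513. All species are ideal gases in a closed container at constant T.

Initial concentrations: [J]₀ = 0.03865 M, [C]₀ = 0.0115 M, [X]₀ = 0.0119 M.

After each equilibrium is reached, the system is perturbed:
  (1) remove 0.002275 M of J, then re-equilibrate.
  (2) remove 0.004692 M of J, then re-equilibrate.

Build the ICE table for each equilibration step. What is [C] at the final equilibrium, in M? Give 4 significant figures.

Q₀ = 3.2437e-04 vs Keq = 0.2513 ⇒ Q<K, forward
Step 1:
                  J         C         X
  Initial   0.03865    0.0115    0.0119
  Change   -0.02496   0.01664   0.01664
  Equil     0.01369   0.02814   0.02854
  solve Keq expr → x = 0.00832; check Q = 0.2513
Then remove 0.002275 M of J.
Step 2:
                  J         C         X
  Initial   0.01142   0.02814   0.02854
  Change   0.001595 -0.001063 -0.001063
  Equil     0.01301   0.02708   0.02748
  solve Keq expr → x = -5.3151e-04; check Q = 0.2513
Then remove 0.004692 M of J.
Step 3:
                  J         C         X
  Initial  0.008319   0.02708   0.02748
  Change   0.003308 -0.002206 -0.002206
  Equil     0.01163   0.02487   0.02527
  solve Keq expr → x = -0.001103; check Q = 0.2513

[C]_eq = 0.02487 M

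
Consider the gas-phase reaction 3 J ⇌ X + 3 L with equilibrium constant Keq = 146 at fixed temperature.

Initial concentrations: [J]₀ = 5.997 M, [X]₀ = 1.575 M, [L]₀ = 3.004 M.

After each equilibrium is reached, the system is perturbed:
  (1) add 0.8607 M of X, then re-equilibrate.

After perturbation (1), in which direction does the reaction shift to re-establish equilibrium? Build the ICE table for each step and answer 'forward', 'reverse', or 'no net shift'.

Q₀ = 0.198 vs Keq = 146 ⇒ Q<K, forward
Step 1:
                   J          X          L
  init         5.997      1.575      3.004
  Δ           -4.073      1.358      4.073
  eq           1.924      2.933      7.077
  solve Keq expr → x = 1.358; check Q = 146
Then add 0.8607 M of X.
Step 2:
                   J          X          L
  init         1.924      3.793      7.077
  Δ            0.127   -0.04234     -0.127
  eq           2.051      3.751       6.95
  solve Keq expr → x = -0.04234; check Q = 146

Direction: reverse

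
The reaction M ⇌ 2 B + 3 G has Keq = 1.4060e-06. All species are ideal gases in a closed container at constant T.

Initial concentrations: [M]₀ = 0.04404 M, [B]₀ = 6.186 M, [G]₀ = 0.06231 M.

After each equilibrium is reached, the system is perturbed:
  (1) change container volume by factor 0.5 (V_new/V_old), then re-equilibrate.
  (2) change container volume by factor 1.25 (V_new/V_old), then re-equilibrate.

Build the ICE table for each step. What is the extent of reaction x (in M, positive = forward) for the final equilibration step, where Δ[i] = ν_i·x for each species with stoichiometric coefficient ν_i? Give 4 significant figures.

x = 9.8161e-05 M

Q₀ = 0.2102 vs Keq = 1.4060e-06 ⇒ Q>K, reverse
Step 1:
                   M          B          G
  Initial    0.04404      6.186    0.06231
  Change     0.02032   -0.04065   -0.06097
  Equil      0.06436      6.145   0.001338
  solve Keq expr → x = -0.02032; check Q = 1.4060e-06
Then change container volume by factor 0.5 (V_new/V_old).
Step 2:
                   M          B          G
  Initial     0.1287      12.29   0.002676
  Change  5.3757e-04  -0.001075  -0.001613
  Equil       0.1293      12.29   0.001064
  solve Keq expr → x = -5.3757e-04; check Q = 1.4060e-06
Then change container volume by factor 1.25 (V_new/V_old).
Step 3:
                   M          B          G
  Initial     0.1034      9.832 8.5092e-04
  Change  -9.8161e-05 1.9632e-04 2.9448e-04
  Equil       0.1033      9.832   0.001145
  solve Keq expr → x = 9.8161e-05; check Q = 1.4060e-06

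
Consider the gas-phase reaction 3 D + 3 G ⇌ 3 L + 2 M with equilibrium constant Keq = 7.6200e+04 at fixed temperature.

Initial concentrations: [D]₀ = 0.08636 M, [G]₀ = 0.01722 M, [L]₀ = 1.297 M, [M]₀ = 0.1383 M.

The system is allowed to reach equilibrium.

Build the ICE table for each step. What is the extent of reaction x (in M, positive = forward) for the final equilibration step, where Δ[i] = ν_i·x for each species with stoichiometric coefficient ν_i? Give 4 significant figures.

x = -0.01278 M

Q₀ = 1.2689e+07 vs Keq = 7.6200e+04 ⇒ Q>K, reverse
Step 1:
                    D           G           L           M
  Initial     0.08636     0.01722       1.297      0.1383
  Change      0.03834     0.03834    -0.03834    -0.02556
  Equil        0.1247     0.05556       1.259      0.1127
  solve Keq expr → x = -0.01278; check Q = 7.6200e+04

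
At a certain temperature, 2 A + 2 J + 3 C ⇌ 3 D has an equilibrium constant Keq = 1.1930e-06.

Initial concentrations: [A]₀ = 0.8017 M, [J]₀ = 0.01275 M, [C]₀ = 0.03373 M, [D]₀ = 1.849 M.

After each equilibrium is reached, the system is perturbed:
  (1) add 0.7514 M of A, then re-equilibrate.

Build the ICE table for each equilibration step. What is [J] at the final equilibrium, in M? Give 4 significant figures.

[J]_eq = 1.216 M

Q₀ = 1.5766e+09 vs Keq = 1.1930e-06 ⇒ Q>K, reverse
Step 1:
                   A          J          C          D
  Initial     0.8017    0.01275    0.03373      1.849
  Change       1.209      1.209      1.813     -1.813
  Equil        2.011      1.222      1.847    0.03566
  solve Keq expr → x = -0.6044; check Q = 1.1930e-06
Then add 0.7514 M of A.
Step 2:
                   A          J          C          D
  Initial      2.762      1.222      1.847    0.03566
  Change   -0.005354  -0.005354  -0.008031   0.008031
  Equil        2.757      1.216      1.839    0.04369
  solve Keq expr → x = 0.002677; check Q = 1.1930e-06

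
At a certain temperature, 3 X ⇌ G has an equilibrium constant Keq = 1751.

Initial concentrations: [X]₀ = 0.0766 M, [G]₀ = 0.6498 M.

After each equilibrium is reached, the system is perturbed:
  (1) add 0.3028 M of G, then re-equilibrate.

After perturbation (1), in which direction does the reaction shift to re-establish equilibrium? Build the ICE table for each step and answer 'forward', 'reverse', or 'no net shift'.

Direction: reverse

Q₀ = 1446 vs Keq = 1751 ⇒ Q<K, forward
Step 1:
                  X         G
  Initial    0.0766    0.6498
  Change  -0.004681   0.00156
  Equil     0.07192    0.6514
  solve Keq expr → x = 0.00156; check Q = 1751
Then add 0.3028 M of G.
Step 2:
                  X         G
  Initial   0.07192    0.9542
  Change   0.009668 -0.003223
  Equil     0.08159    0.9509
  solve Keq expr → x = -0.003223; check Q = 1751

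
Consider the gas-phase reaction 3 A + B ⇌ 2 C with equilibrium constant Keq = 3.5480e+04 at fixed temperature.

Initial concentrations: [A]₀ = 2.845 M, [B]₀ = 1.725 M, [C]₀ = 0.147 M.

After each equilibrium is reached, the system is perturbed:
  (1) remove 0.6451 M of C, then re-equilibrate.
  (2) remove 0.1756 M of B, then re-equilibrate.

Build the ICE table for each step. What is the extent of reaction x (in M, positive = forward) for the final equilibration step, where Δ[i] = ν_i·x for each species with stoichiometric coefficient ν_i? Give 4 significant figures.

x = -0.001158 M

Q₀ = 5.4400e-04 vs Keq = 3.5480e+04 ⇒ Q<K, forward
Step 1:
                   A          B          C
  I            2.845      1.725      0.147
  C           -2.793    -0.9309      1.862
  E          0.05232     0.7941      2.009
  solve Keq expr → x = 0.9309; check Q = 3.5480e+04
Then remove 0.6451 M of C.
Step 2:
                   A          B          C
  I          0.05232     0.7941      1.364
  C         -0.01169  -0.003896   0.007791
  E          0.04063     0.7902      1.371
  solve Keq expr → x = 0.003896; check Q = 3.5480e+04
Then remove 0.1756 M of B.
Step 3:
                   A          B          C
  I          0.04063     0.6146      1.371
  C         0.003473   0.001158  -0.002315
  E          0.04411     0.6158      1.369
  solve Keq expr → x = -0.001158; check Q = 3.5480e+04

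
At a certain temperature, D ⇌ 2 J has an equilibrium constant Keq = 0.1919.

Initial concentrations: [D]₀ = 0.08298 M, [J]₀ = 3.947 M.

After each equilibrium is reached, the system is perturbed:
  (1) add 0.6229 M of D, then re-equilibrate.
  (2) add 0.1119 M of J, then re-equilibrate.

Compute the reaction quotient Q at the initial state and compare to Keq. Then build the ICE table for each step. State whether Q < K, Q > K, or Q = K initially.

Q₀ = 187.7; Q > K (proceeds reverse)

Q₀ = 187.7 vs Keq = 0.1919 ⇒ Q>K, reverse
Step 1:
                    D           J
  Initial     0.08298       3.947
  Change        1.682      -3.365
  Equil         1.765      0.5821
  solve Keq expr → x = -1.682; check Q = 0.1919
Then add 0.6229 M of D.
Step 2:
                    D           J
  Initial       2.388      0.5821
  Change     -0.04431     0.08863
  Equil         2.344      0.6707
  solve Keq expr → x = 0.04431; check Q = 0.1919
Then add 0.1119 M of J.
Step 3:
                    D           J
  Initial       2.344      0.7826
  Change      0.05223     -0.1045
  Equil         2.396      0.6781
  solve Keq expr → x = -0.05223; check Q = 0.1919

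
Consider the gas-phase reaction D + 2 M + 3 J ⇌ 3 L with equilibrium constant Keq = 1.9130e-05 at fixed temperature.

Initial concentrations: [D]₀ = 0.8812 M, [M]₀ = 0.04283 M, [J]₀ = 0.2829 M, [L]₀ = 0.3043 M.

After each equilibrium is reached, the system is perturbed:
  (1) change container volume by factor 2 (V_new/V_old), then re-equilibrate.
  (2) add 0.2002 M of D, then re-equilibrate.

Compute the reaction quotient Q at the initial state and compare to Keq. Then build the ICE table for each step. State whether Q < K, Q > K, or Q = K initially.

Q₀ = 769.9 vs Keq = 1.9130e-05 ⇒ Q>K, reverse
Step 1:
                    D           M           J           L
  init         0.8812     0.04283      0.2829      0.3043
  Δ           0.09944      0.1989      0.2983     -0.2983
  eq           0.9806      0.2417      0.5812    0.005992
  solve Keq expr → x = -0.09944; check Q = 1.9130e-05
Then change container volume by factor 2 (V_new/V_old).
Step 2:
                    D           M           J           L
  init         0.4903      0.1209      0.2906    0.002996
  Δ        4.9391e-04  9.8782e-04    0.001482   -0.001482
  eq           0.4908      0.1218      0.2921    0.001514
  solve Keq expr → x = -4.9391e-04; check Q = 1.9130e-05
Then add 0.2002 M of D.
Step 3:
                    D           M           J           L
  init          0.691      0.1218      0.2921    0.001514
  Δ       -6.0235e-05 -1.2047e-04 -1.8071e-04  1.8071e-04
  eq            0.691      0.1217      0.2919    0.001695
  solve Keq expr → x = 6.0235e-05; check Q = 1.9130e-05

Q₀ = 769.9; Q > K (proceeds reverse)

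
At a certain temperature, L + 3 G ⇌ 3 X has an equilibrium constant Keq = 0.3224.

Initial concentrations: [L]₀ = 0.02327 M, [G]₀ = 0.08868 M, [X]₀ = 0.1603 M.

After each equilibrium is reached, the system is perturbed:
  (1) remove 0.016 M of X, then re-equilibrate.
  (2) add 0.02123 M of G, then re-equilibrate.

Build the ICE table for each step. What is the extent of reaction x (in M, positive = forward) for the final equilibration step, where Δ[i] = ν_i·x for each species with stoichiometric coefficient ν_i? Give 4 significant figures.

x = 0.001351 M

Q₀ = 253.8 vs Keq = 0.3224 ⇒ Q>K, reverse
Step 1:
                  L         G         X
  Initial   0.02327   0.08868    0.1603
  Change    0.03593    0.1078   -0.1078
  Equil      0.0592    0.1965   0.05251
  solve Keq expr → x = -0.03593; check Q = 0.3224
Then remove 0.016 M of X.
Step 2:
                  L         G         X
  Initial    0.0592    0.1965   0.03651
  Change  -0.003916  -0.01175   0.01175
  Equil     0.05529    0.1847   0.04825
  solve Keq expr → x = 0.003916; check Q = 0.3224
Then add 0.02123 M of G.
Step 3:
                  L         G         X
  Initial   0.05529     0.206   0.04825
  Change  -0.001351 -0.004054  0.004054
  Equil     0.05393    0.2019   0.05231
  solve Keq expr → x = 0.001351; check Q = 0.3224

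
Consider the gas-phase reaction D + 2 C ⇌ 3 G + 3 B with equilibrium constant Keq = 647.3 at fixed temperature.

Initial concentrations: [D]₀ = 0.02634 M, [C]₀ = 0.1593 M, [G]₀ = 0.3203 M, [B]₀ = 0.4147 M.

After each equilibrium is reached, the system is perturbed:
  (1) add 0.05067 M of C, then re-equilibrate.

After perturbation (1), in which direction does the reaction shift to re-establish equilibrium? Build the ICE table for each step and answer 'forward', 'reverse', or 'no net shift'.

Q₀ = 3.506 vs Keq = 647.3 ⇒ Q<K, forward
Step 1:
                    D           C           G           B
  init        0.02634      0.1593      0.3203      0.4147
  Δ          -0.02537    -0.05075     0.07612     0.07612
  eq       9.6577e-04      0.1086      0.3964      0.4908
  solve Keq expr → x = 0.02537; check Q = 647.3
Then add 0.05067 M of C.
Step 2:
                    D           C           G           B
  init     9.6577e-04      0.1592      0.3964      0.4908
  Δ       -5.0172e-04   -0.001003    0.001505    0.001505
  eq       4.6404e-04      0.1582      0.3979      0.4923
  solve Keq expr → x = 5.0172e-04; check Q = 647.3

Direction: forward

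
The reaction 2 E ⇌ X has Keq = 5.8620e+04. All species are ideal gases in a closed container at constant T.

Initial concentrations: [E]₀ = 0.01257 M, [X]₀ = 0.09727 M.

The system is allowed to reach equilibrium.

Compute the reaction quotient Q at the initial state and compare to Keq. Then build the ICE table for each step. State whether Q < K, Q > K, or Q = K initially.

Q₀ = 615.6; Q < K (proceeds forward)

Q₀ = 615.6 vs Keq = 5.8620e+04 ⇒ Q<K, forward
Step 1:
                    E           X
  Initial     0.01257     0.09727
  Change     -0.01125    0.005623
  Equil      0.001325      0.1029
  solve Keq expr → x = 0.005623; check Q = 5.8620e+04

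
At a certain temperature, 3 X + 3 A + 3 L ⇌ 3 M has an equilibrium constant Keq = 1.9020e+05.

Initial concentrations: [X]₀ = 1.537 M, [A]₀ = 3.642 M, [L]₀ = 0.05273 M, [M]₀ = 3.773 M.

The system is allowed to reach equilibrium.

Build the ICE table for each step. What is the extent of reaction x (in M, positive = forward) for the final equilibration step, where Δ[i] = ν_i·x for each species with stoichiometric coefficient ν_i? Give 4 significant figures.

Q₀ = 2089 vs Keq = 1.9020e+05 ⇒ Q<K, forward
Step 1:
                    X           A           L           M
  init          1.537       3.642     0.05273       3.773
  Δ          -0.04043    -0.04043    -0.04043     0.04043
  eq            1.497       3.602      0.0123       3.813
  solve Keq expr → x = 0.01348; check Q = 1.9020e+05

x = 0.01348 M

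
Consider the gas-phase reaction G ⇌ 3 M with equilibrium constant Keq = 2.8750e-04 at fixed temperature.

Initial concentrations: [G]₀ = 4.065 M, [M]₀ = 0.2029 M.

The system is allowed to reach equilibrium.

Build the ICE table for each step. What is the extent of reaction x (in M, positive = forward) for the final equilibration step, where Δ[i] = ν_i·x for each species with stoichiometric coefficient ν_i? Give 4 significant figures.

x = -0.03243 M

Q₀ = 0.002055 vs Keq = 2.8750e-04 ⇒ Q>K, reverse
Step 1:
                  G         M
  Initial     4.065    0.2029
  Change    0.03243  -0.09729
  Equil       4.097    0.1056
  solve Keq expr → x = -0.03243; check Q = 2.8750e-04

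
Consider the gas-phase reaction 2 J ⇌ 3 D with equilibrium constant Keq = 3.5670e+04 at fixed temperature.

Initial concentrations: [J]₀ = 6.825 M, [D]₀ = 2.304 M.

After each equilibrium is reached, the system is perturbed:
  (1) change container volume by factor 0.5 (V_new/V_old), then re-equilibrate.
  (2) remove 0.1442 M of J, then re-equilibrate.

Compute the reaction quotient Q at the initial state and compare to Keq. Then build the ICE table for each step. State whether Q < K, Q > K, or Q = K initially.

Q₀ = 0.2626 vs Keq = 3.5670e+04 ⇒ Q<K, forward
Step 1:
                   J          D
  Initial      6.825      2.304
  Change      -6.599      9.899
  Equil       0.2257       12.2
  solve Keq expr → x = 3.3; check Q = 3.5670e+04
Then change container volume by factor 0.5 (V_new/V_old).
Step 2:
                   J          D
  Initial     0.4514      24.41
  Change      0.1766    -0.2649
  Equil        0.628      24.14
  solve Keq expr → x = -0.08831; check Q = 3.5670e+04
Then remove 0.1442 M of J.
Step 3:
                   J          D
  Initial     0.4838      24.14
  Change      0.1362    -0.2044
  Equil       0.6201      23.94
  solve Keq expr → x = -0.06812; check Q = 3.5670e+04

Q₀ = 0.2626; Q < K (proceeds forward)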